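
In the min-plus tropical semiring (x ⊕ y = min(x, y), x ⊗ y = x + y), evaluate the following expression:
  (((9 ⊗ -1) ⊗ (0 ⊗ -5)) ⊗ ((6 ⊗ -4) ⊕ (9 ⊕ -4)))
(((9 ⊗ -1) ⊗ (0 ⊗ -5)) ⊗ ((6 ⊗ -4) ⊕ (9 ⊕ -4))) = -1

Expand innermost to outermost. Recall ⊕ takes the minimum of its arguments and ⊗ takes their sum. Working out the expression (((9 ⊗ -1) ⊗ (0 ⊗ -5)) ⊗ ((6 ⊗ -4) ⊕ (9 ⊕ -4))) gives -1.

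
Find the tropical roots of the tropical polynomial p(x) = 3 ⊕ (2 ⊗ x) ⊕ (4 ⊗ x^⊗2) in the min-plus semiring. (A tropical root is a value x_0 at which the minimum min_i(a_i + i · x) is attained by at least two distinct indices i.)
Roots: {-2, 1}

Each tropical root is a break point of the lower envelope of the lines y = a_i + i · x (there are 3 lines, with slopes 0, 1, ..., 2). Only the lines that attain the minimum somewhere contribute to roots; other lines are dominated. Here the surviving (envelope) indices are i = 2, i = 1, i = 0.
Intersections between consecutive envelope lines give the roots: for adjacent envelope indices i < j the intersection is x = (a_i − a_j) / (j − i). Reading off the sorted break points: {-2, 1}.
Verification: at each break x_0, at least two indices attain the minimum of min_i(a_i + i · x_0).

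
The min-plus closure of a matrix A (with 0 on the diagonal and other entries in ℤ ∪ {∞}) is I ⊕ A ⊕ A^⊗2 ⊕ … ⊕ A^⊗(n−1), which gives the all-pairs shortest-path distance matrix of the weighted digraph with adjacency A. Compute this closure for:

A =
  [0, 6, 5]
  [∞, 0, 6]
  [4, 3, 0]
Closure =
  [0, 6, 5]
  [10, 0, 6]
  [4, 3, 0]

This is the Floyd-Warshall all-pairs shortest-path computation. For each intermediate vertex k = 0, 1, …, 2, update dist[i][j] ← min(dist[i][j], dist[i][k] + dist[k][j]). The final matrix gives, for each (i, j), the minimum total weight of any directed path from i to j (possibly empty when i = j).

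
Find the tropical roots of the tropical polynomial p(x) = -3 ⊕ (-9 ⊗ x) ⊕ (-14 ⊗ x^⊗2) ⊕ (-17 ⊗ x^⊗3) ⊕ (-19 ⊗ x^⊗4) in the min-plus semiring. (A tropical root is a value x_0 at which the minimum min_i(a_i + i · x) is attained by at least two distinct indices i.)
Roots: {2, 3, 5, 6}

Each tropical root is a break point of the lower envelope of the lines y = a_i + i · x (there are 5 lines, with slopes 0, 1, ..., 4). Only the lines that attain the minimum somewhere contribute to roots; other lines are dominated. Here the surviving (envelope) indices are i = 4, i = 3, i = 2, i = 1, i = 0.
Intersections between consecutive envelope lines give the roots: for adjacent envelope indices i < j the intersection is x = (a_i − a_j) / (j − i). Reading off the sorted break points: {2, 3, 5, 6}.
Verification: at each break x_0, at least two indices attain the minimum of min_i(a_i + i · x_0).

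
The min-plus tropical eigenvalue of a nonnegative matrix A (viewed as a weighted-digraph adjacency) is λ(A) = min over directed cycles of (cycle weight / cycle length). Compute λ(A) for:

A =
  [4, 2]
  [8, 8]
λ(A) = 4

Enumerate directed cycles and compute their means (weight / length). Sample:
  cycle 0 → 0: weight = 4, length = 1, mean = 4/1 ≈ 4.000
  cycle 1 → 1: weight = 8, length = 1, mean = 8/1 ≈ 8.000
  cycle 0 → 1 → 0: weight = 10, length = 2, mean = 10/2 ≈ 5.000
  cycle 1 → 0 → 1: weight = 10, length = 2, mean = 10/2 ≈ 5.000
Minimum mean = 4.000, attained e.g. along the cycle 0 → 0 with weight 4 and length 1. So λ(A) = 4/1 = 4.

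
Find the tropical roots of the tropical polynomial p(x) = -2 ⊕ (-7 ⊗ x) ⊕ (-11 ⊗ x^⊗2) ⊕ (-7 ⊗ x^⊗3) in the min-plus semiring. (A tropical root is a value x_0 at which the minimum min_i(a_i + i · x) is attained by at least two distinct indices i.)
Roots: {-4, 4, 5}

Each tropical root is a break point of the lower envelope of the lines y = a_i + i · x (there are 4 lines, with slopes 0, 1, ..., 3). Only the lines that attain the minimum somewhere contribute to roots; other lines are dominated. Here the surviving (envelope) indices are i = 3, i = 2, i = 1, i = 0.
Intersections between consecutive envelope lines give the roots: for adjacent envelope indices i < j the intersection is x = (a_i − a_j) / (j − i). Reading off the sorted break points: {-4, 4, 5}.
Verification: at each break x_0, at least two indices attain the minimum of min_i(a_i + i · x_0).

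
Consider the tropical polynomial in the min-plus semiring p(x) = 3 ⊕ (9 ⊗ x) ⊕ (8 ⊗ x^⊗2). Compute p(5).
p(5) = 3

A tropical monomial a ⊗ x^⊗i evaluates to a + i · x. Evaluating each term at x = 5:
  Term 0 contributes 3 + 0 · 5 = 3
  Term 1 contributes 9 + 1 · 5 = 14
  Term 2 contributes 8 + 2 · 5 = 18
p(5) = ⊕ of these = min[3, 14, 18] = 3.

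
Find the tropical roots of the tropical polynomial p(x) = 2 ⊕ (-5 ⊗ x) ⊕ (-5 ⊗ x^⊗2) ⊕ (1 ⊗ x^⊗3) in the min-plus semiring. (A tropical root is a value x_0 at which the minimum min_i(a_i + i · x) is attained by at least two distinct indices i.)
Roots: {-6, 0, 7}

Each tropical root is a break point of the lower envelope of the lines y = a_i + i · x (there are 4 lines, with slopes 0, 1, ..., 3). Only the lines that attain the minimum somewhere contribute to roots; other lines are dominated. Here the surviving (envelope) indices are i = 3, i = 2, i = 1, i = 0.
Intersections between consecutive envelope lines give the roots: for adjacent envelope indices i < j the intersection is x = (a_i − a_j) / (j − i). Reading off the sorted break points: {-6, 0, 7}.
Verification: at each break x_0, at least two indices attain the minimum of min_i(a_i + i · x_0).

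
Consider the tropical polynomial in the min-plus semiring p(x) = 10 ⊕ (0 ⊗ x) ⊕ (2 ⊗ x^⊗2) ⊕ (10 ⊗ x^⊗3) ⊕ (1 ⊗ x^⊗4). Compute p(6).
p(6) = 6

A tropical monomial a ⊗ x^⊗i evaluates to a + i · x. Evaluating each term at x = 6:
  Term 0 contributes 10 + 0 · 6 = 10
  Term 1 contributes 0 + 1 · 6 = 6
  Term 2 contributes 2 + 2 · 6 = 14
  Term 3 contributes 10 + 3 · 6 = 28
  Term 4 contributes 1 + 4 · 6 = 25
p(6) = ⊕ of these = min[10, 6, 14, 28, 25] = 6.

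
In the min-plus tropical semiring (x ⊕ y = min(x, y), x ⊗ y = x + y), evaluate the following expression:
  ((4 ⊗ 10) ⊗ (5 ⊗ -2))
((4 ⊗ 10) ⊗ (5 ⊗ -2)) = 17

Expand innermost to outermost. Recall ⊕ takes the minimum of its arguments and ⊗ takes their sum. Working out the expression ((4 ⊗ 10) ⊗ (5 ⊗ -2)) gives 17.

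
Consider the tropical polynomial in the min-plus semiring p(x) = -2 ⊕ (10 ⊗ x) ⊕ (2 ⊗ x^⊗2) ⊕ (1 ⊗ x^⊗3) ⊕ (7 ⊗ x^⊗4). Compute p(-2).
p(-2) = -5

A tropical monomial a ⊗ x^⊗i evaluates to a + i · x. Evaluating each term at x = -2:
  Term 0 contributes -2 + 0 · -2 = -2
  Term 1 contributes 10 + 1 · -2 = 8
  Term 2 contributes 2 + 2 · -2 = -2
  Term 3 contributes 1 + 3 · -2 = -5
  Term 4 contributes 7 + 4 · -2 = -1
p(-2) = ⊕ of these = min[-2, 8, -2, -5, -1] = -5.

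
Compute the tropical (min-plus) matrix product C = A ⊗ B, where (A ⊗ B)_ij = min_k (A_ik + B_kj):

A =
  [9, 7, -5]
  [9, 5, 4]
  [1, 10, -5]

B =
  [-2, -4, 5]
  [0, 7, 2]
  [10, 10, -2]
A ⊗ B =
  [5, 5, -7]
  [5, 5, 2]
  [-1, -3, -7]

Apply the min-plus product entry-by-entry:
  C[0][0] = min over k of (A[0][0] + B[0][0] = 9 + -2 = 7, A[0][1] + B[1][0] = 7 + 0 = 7, A[0][2] + B[2][0] = -5 + 10 = 5) = 5 (attained at k = 2)
  C[0][1] = min over k of (A[0][0] + B[0][1] = 9 + -4 = 5, A[0][1] + B[1][1] = 7 + 7 = 14, A[0][2] + B[2][1] = -5 + 10 = 5) = 5 (attained at k = 0)
  C[0][2] = min over k of (A[0][0] + B[0][2] = 9 + 5 = 14, A[0][1] + B[1][2] = 7 + 2 = 9, A[0][2] + B[2][2] = -5 + -2 = -7) = -7 (attained at k = 2)
  C[1][0] = min over k of (A[1][0] + B[0][0] = 9 + -2 = 7, A[1][1] + B[1][0] = 5 + 0 = 5, A[1][2] + B[2][0] = 4 + 10 = 14) = 5 (attained at k = 1)
  C[1][1] = min over k of (A[1][0] + B[0][1] = 9 + -4 = 5, A[1][1] + B[1][1] = 5 + 7 = 12, A[1][2] + B[2][1] = 4 + 10 = 14) = 5 (attained at k = 0)
  C[1][2] = min over k of (A[1][0] + B[0][2] = 9 + 5 = 14, A[1][1] + B[1][2] = 5 + 2 = 7, A[1][2] + B[2][2] = 4 + -2 = 2) = 2 (attained at k = 2)
  C[2][0] = min over k of (A[2][0] + B[0][0] = 1 + -2 = -1, A[2][1] + B[1][0] = 10 + 0 = 10, A[2][2] + B[2][0] = -5 + 10 = 5) = -1 (attained at k = 0)
  C[2][1] = min over k of (A[2][0] + B[0][1] = 1 + -4 = -3, A[2][1] + B[1][1] = 10 + 7 = 17, A[2][2] + B[2][1] = -5 + 10 = 5) = -3 (attained at k = 0)
  C[2][2] = min over k of (A[2][0] + B[0][2] = 1 + 5 = 6, A[2][1] + B[1][2] = 10 + 2 = 12, A[2][2] + B[2][2] = -5 + -2 = -7) = -7 (attained at k = 2)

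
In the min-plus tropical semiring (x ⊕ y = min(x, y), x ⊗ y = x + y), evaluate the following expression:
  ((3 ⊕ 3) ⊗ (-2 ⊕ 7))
((3 ⊕ 3) ⊗ (-2 ⊕ 7)) = 1

Expand innermost to outermost. Recall ⊕ takes the minimum of its arguments and ⊗ takes their sum. Working out the expression ((3 ⊕ 3) ⊗ (-2 ⊕ 7)) gives 1.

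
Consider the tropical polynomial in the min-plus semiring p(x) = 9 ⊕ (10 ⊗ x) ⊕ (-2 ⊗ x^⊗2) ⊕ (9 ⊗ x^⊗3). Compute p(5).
p(5) = 8

A tropical monomial a ⊗ x^⊗i evaluates to a + i · x. Evaluating each term at x = 5:
  Term 0 contributes 9 + 0 · 5 = 9
  Term 1 contributes 10 + 1 · 5 = 15
  Term 2 contributes -2 + 2 · 5 = 8
  Term 3 contributes 9 + 3 · 5 = 24
p(5) = ⊕ of these = min[9, 15, 8, 24] = 8.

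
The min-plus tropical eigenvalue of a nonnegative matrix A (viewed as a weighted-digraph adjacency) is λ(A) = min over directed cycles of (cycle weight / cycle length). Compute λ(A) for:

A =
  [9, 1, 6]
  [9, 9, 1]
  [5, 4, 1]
λ(A) = 1

Enumerate directed cycles and compute their means (weight / length). Sample:
  cycle 0 → 0: weight = 9, length = 1, mean = 9/1 ≈ 9.000
  cycle 1 → 1: weight = 9, length = 1, mean = 9/1 ≈ 9.000
  cycle 2 → 2: weight = 1, length = 1, mean = 1/1 ≈ 1.000
  cycle 0 → 1 → 0: weight = 10, length = 2, mean = 10/2 ≈ 5.000
  cycle 0 → 2 → 0: weight = 11, length = 2, mean = 11/2 ≈ 5.500
  cycle 1 → 0 → 1: weight = 10, length = 2, mean = 10/2 ≈ 5.000
Minimum mean = 1.000, attained e.g. along the cycle 2 → 2 with weight 1 and length 1. So λ(A) = 1/1 = 1.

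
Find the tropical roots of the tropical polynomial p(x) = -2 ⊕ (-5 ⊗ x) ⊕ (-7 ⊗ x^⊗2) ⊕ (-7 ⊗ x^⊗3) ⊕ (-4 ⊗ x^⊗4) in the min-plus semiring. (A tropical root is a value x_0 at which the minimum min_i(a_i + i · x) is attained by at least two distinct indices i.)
Roots: {-3, 0, 2, 3}

Each tropical root is a break point of the lower envelope of the lines y = a_i + i · x (there are 5 lines, with slopes 0, 1, ..., 4). Only the lines that attain the minimum somewhere contribute to roots; other lines are dominated. Here the surviving (envelope) indices are i = 4, i = 3, i = 2, i = 1, i = 0.
Intersections between consecutive envelope lines give the roots: for adjacent envelope indices i < j the intersection is x = (a_i − a_j) / (j − i). Reading off the sorted break points: {-3, 0, 2, 3}.
Verification: at each break x_0, at least two indices attain the minimum of min_i(a_i + i · x_0).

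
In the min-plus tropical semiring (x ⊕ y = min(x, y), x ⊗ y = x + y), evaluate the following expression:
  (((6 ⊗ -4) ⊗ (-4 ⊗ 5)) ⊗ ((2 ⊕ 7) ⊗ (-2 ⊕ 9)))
(((6 ⊗ -4) ⊗ (-4 ⊗ 5)) ⊗ ((2 ⊕ 7) ⊗ (-2 ⊕ 9))) = 3

Expand innermost to outermost. Recall ⊕ takes the minimum of its arguments and ⊗ takes their sum. Working out the expression (((6 ⊗ -4) ⊗ (-4 ⊗ 5)) ⊗ ((2 ⊕ 7) ⊗ (-2 ⊕ 9))) gives 3.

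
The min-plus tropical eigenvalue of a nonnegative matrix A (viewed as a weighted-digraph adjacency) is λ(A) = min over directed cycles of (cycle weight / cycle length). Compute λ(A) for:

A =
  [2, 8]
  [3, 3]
λ(A) = 2

Enumerate directed cycles and compute their means (weight / length). Sample:
  cycle 0 → 0: weight = 2, length = 1, mean = 2/1 ≈ 2.000
  cycle 1 → 1: weight = 3, length = 1, mean = 3/1 ≈ 3.000
  cycle 0 → 1 → 0: weight = 11, length = 2, mean = 11/2 ≈ 5.500
  cycle 1 → 0 → 1: weight = 11, length = 2, mean = 11/2 ≈ 5.500
Minimum mean = 2.000, attained e.g. along the cycle 0 → 0 with weight 2 and length 1. So λ(A) = 2/1 = 2.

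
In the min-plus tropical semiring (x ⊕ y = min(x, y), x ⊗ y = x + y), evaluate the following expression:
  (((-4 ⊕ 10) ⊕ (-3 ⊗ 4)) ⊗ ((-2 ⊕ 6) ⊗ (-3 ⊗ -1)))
(((-4 ⊕ 10) ⊕ (-3 ⊗ 4)) ⊗ ((-2 ⊕ 6) ⊗ (-3 ⊗ -1))) = -10

Expand innermost to outermost. Recall ⊕ takes the minimum of its arguments and ⊗ takes their sum. Working out the expression (((-4 ⊕ 10) ⊕ (-3 ⊗ 4)) ⊗ ((-2 ⊕ 6) ⊗ (-3 ⊗ -1))) gives -10.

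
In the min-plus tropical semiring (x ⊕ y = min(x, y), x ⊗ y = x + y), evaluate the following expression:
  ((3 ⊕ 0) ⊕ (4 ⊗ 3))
((3 ⊕ 0) ⊕ (4 ⊗ 3)) = 0

Expand innermost to outermost. Recall ⊕ takes the minimum of its arguments and ⊗ takes their sum. Working out the expression ((3 ⊕ 0) ⊕ (4 ⊗ 3)) gives 0.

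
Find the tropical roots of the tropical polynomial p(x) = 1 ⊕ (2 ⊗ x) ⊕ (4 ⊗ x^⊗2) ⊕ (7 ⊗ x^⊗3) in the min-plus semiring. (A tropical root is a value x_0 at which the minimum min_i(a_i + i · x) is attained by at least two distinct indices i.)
Roots: {-3, -2, -1}

Each tropical root is a break point of the lower envelope of the lines y = a_i + i · x (there are 4 lines, with slopes 0, 1, ..., 3). Only the lines that attain the minimum somewhere contribute to roots; other lines are dominated. Here the surviving (envelope) indices are i = 3, i = 2, i = 1, i = 0.
Intersections between consecutive envelope lines give the roots: for adjacent envelope indices i < j the intersection is x = (a_i − a_j) / (j − i). Reading off the sorted break points: {-3, -2, -1}.
Verification: at each break x_0, at least two indices attain the minimum of min_i(a_i + i · x_0).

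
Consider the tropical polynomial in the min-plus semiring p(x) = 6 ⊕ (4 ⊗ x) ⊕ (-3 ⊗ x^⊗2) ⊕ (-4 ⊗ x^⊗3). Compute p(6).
p(6) = 6

A tropical monomial a ⊗ x^⊗i evaluates to a + i · x. Evaluating each term at x = 6:
  Term 0 contributes 6 + 0 · 6 = 6
  Term 1 contributes 4 + 1 · 6 = 10
  Term 2 contributes -3 + 2 · 6 = 9
  Term 3 contributes -4 + 3 · 6 = 14
p(6) = ⊕ of these = min[6, 10, 9, 14] = 6.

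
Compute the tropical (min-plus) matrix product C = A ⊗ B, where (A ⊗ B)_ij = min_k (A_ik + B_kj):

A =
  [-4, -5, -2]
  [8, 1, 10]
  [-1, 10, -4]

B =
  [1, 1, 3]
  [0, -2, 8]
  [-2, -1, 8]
A ⊗ B =
  [-5, -7, -1]
  [1, -1, 9]
  [-6, -5, 2]

Apply the min-plus product entry-by-entry:
  C[0][0] = min over k of (A[0][0] + B[0][0] = -4 + 1 = -3, A[0][1] + B[1][0] = -5 + 0 = -5, A[0][2] + B[2][0] = -2 + -2 = -4) = -5 (attained at k = 1)
  C[0][1] = min over k of (A[0][0] + B[0][1] = -4 + 1 = -3, A[0][1] + B[1][1] = -5 + -2 = -7, A[0][2] + B[2][1] = -2 + -1 = -3) = -7 (attained at k = 1)
  C[0][2] = min over k of (A[0][0] + B[0][2] = -4 + 3 = -1, A[0][1] + B[1][2] = -5 + 8 = 3, A[0][2] + B[2][2] = -2 + 8 = 6) = -1 (attained at k = 0)
  C[1][0] = min over k of (A[1][0] + B[0][0] = 8 + 1 = 9, A[1][1] + B[1][0] = 1 + 0 = 1, A[1][2] + B[2][0] = 10 + -2 = 8) = 1 (attained at k = 1)
  C[1][1] = min over k of (A[1][0] + B[0][1] = 8 + 1 = 9, A[1][1] + B[1][1] = 1 + -2 = -1, A[1][2] + B[2][1] = 10 + -1 = 9) = -1 (attained at k = 1)
  C[1][2] = min over k of (A[1][0] + B[0][2] = 8 + 3 = 11, A[1][1] + B[1][2] = 1 + 8 = 9, A[1][2] + B[2][2] = 10 + 8 = 18) = 9 (attained at k = 1)
  C[2][0] = min over k of (A[2][0] + B[0][0] = -1 + 1 = 0, A[2][1] + B[1][0] = 10 + 0 = 10, A[2][2] + B[2][0] = -4 + -2 = -6) = -6 (attained at k = 2)
  C[2][1] = min over k of (A[2][0] + B[0][1] = -1 + 1 = 0, A[2][1] + B[1][1] = 10 + -2 = 8, A[2][2] + B[2][1] = -4 + -1 = -5) = -5 (attained at k = 2)
  C[2][2] = min over k of (A[2][0] + B[0][2] = -1 + 3 = 2, A[2][1] + B[1][2] = 10 + 8 = 18, A[2][2] + B[2][2] = -4 + 8 = 4) = 2 (attained at k = 0)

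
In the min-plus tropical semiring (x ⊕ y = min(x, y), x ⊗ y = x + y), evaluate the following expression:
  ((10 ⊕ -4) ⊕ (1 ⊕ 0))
((10 ⊕ -4) ⊕ (1 ⊕ 0)) = -4

Expand innermost to outermost. Recall ⊕ takes the minimum of its arguments and ⊗ takes their sum. Working out the expression ((10 ⊕ -4) ⊕ (1 ⊕ 0)) gives -4.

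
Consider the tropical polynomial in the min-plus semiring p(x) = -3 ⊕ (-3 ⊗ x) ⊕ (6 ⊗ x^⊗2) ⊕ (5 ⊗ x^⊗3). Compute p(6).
p(6) = -3

A tropical monomial a ⊗ x^⊗i evaluates to a + i · x. Evaluating each term at x = 6:
  Term 0 contributes -3 + 0 · 6 = -3
  Term 1 contributes -3 + 1 · 6 = 3
  Term 2 contributes 6 + 2 · 6 = 18
  Term 3 contributes 5 + 3 · 6 = 23
p(6) = ⊕ of these = min[-3, 3, 18, 23] = -3.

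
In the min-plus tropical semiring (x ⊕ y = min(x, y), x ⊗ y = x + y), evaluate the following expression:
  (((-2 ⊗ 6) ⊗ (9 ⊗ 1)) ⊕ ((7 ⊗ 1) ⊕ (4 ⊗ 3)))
(((-2 ⊗ 6) ⊗ (9 ⊗ 1)) ⊕ ((7 ⊗ 1) ⊕ (4 ⊗ 3))) = 7

Expand innermost to outermost. Recall ⊕ takes the minimum of its arguments and ⊗ takes their sum. Working out the expression (((-2 ⊗ 6) ⊗ (9 ⊗ 1)) ⊕ ((7 ⊗ 1) ⊕ (4 ⊗ 3))) gives 7.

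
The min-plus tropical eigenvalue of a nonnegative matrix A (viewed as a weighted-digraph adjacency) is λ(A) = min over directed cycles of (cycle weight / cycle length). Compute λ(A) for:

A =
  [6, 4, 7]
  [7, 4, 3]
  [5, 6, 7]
λ(A) = 4

Enumerate directed cycles and compute their means (weight / length). Sample:
  cycle 0 → 0: weight = 6, length = 1, mean = 6/1 ≈ 6.000
  cycle 1 → 1: weight = 4, length = 1, mean = 4/1 ≈ 4.000
  cycle 2 → 2: weight = 7, length = 1, mean = 7/1 ≈ 7.000
  cycle 0 → 1 → 0: weight = 11, length = 2, mean = 11/2 ≈ 5.500
  cycle 0 → 2 → 0: weight = 12, length = 2, mean = 12/2 ≈ 6.000
  cycle 1 → 0 → 1: weight = 11, length = 2, mean = 11/2 ≈ 5.500
Minimum mean = 4.000, attained e.g. along the cycle 1 → 1 with weight 4 and length 1. So λ(A) = 4/1 = 4.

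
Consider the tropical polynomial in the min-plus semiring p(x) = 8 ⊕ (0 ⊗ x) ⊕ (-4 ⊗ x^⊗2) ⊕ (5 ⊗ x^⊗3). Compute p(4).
p(4) = 4

A tropical monomial a ⊗ x^⊗i evaluates to a + i · x. Evaluating each term at x = 4:
  Term 0 contributes 8 + 0 · 4 = 8
  Term 1 contributes 0 + 1 · 4 = 4
  Term 2 contributes -4 + 2 · 4 = 4
  Term 3 contributes 5 + 3 · 4 = 17
p(4) = ⊕ of these = min[8, 4, 4, 17] = 4.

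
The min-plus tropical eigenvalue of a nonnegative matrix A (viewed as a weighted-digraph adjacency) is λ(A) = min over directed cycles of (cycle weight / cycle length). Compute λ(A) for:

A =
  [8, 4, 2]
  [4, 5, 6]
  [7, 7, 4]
λ(A) = 4

Enumerate directed cycles and compute their means (weight / length). Sample:
  cycle 0 → 0: weight = 8, length = 1, mean = 8/1 ≈ 8.000
  cycle 1 → 1: weight = 5, length = 1, mean = 5/1 ≈ 5.000
  cycle 2 → 2: weight = 4, length = 1, mean = 4/1 ≈ 4.000
  cycle 0 → 1 → 0: weight = 8, length = 2, mean = 8/2 ≈ 4.000
  cycle 0 → 2 → 0: weight = 9, length = 2, mean = 9/2 ≈ 4.500
  cycle 1 → 0 → 1: weight = 8, length = 2, mean = 8/2 ≈ 4.000
Minimum mean = 4.000, attained e.g. along the cycle 2 → 2 with weight 4 and length 1. So λ(A) = 4/1 = 4.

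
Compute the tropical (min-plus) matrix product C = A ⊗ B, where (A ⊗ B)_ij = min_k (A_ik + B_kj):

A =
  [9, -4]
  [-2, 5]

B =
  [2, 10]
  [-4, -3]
A ⊗ B =
  [-8, -7]
  [0, 2]

Apply the min-plus product entry-by-entry:
  C[0][0] = min over k of (A[0][0] + B[0][0] = 9 + 2 = 11, A[0][1] + B[1][0] = -4 + -4 = -8) = -8 (attained at k = 1)
  C[0][1] = min over k of (A[0][0] + B[0][1] = 9 + 10 = 19, A[0][1] + B[1][1] = -4 + -3 = -7) = -7 (attained at k = 1)
  C[1][0] = min over k of (A[1][0] + B[0][0] = -2 + 2 = 0, A[1][1] + B[1][0] = 5 + -4 = 1) = 0 (attained at k = 0)
  C[1][1] = min over k of (A[1][0] + B[0][1] = -2 + 10 = 8, A[1][1] + B[1][1] = 5 + -3 = 2) = 2 (attained at k = 1)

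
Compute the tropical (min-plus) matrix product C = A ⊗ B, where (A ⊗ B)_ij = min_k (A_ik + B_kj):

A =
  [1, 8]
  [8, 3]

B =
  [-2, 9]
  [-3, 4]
A ⊗ B =
  [-1, 10]
  [0, 7]

Apply the min-plus product entry-by-entry:
  C[0][0] = min over k of (A[0][0] + B[0][0] = 1 + -2 = -1, A[0][1] + B[1][0] = 8 + -3 = 5) = -1 (attained at k = 0)
  C[0][1] = min over k of (A[0][0] + B[0][1] = 1 + 9 = 10, A[0][1] + B[1][1] = 8 + 4 = 12) = 10 (attained at k = 0)
  C[1][0] = min over k of (A[1][0] + B[0][0] = 8 + -2 = 6, A[1][1] + B[1][0] = 3 + -3 = 0) = 0 (attained at k = 1)
  C[1][1] = min over k of (A[1][0] + B[0][1] = 8 + 9 = 17, A[1][1] + B[1][1] = 3 + 4 = 7) = 7 (attained at k = 1)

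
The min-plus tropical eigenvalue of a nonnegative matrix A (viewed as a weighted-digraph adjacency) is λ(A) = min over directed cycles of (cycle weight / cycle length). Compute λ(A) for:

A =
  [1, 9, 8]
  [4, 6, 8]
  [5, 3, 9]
λ(A) = 1

Enumerate directed cycles and compute their means (weight / length). Sample:
  cycle 0 → 0: weight = 1, length = 1, mean = 1/1 ≈ 1.000
  cycle 1 → 1: weight = 6, length = 1, mean = 6/1 ≈ 6.000
  cycle 2 → 2: weight = 9, length = 1, mean = 9/1 ≈ 9.000
  cycle 0 → 1 → 0: weight = 13, length = 2, mean = 13/2 ≈ 6.500
  cycle 0 → 2 → 0: weight = 13, length = 2, mean = 13/2 ≈ 6.500
  cycle 1 → 0 → 1: weight = 13, length = 2, mean = 13/2 ≈ 6.500
Minimum mean = 1.000, attained e.g. along the cycle 0 → 0 with weight 1 and length 1. So λ(A) = 1/1 = 1.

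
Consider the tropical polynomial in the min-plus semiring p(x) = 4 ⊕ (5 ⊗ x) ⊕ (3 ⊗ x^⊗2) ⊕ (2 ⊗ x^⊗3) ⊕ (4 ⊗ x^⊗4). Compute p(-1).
p(-1) = -1

A tropical monomial a ⊗ x^⊗i evaluates to a + i · x. Evaluating each term at x = -1:
  Term 0 contributes 4 + 0 · -1 = 4
  Term 1 contributes 5 + 1 · -1 = 4
  Term 2 contributes 3 + 2 · -1 = 1
  Term 3 contributes 2 + 3 · -1 = -1
  Term 4 contributes 4 + 4 · -1 = 0
p(-1) = ⊕ of these = min[4, 4, 1, -1, 0] = -1.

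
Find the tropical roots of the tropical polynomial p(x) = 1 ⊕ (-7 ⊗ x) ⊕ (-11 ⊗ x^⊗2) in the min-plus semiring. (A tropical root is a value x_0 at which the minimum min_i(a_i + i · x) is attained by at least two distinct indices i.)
Roots: {4, 8}

Each tropical root is a break point of the lower envelope of the lines y = a_i + i · x (there are 3 lines, with slopes 0, 1, ..., 2). Only the lines that attain the minimum somewhere contribute to roots; other lines are dominated. Here the surviving (envelope) indices are i = 2, i = 1, i = 0.
Intersections between consecutive envelope lines give the roots: for adjacent envelope indices i < j the intersection is x = (a_i − a_j) / (j − i). Reading off the sorted break points: {4, 8}.
Verification: at each break x_0, at least two indices attain the minimum of min_i(a_i + i · x_0).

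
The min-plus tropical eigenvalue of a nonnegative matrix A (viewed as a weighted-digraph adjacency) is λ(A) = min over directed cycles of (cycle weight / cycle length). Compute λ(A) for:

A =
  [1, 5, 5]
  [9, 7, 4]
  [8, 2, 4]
λ(A) = 1

Enumerate directed cycles and compute their means (weight / length). Sample:
  cycle 0 → 0: weight = 1, length = 1, mean = 1/1 ≈ 1.000
  cycle 1 → 1: weight = 7, length = 1, mean = 7/1 ≈ 7.000
  cycle 2 → 2: weight = 4, length = 1, mean = 4/1 ≈ 4.000
  cycle 0 → 1 → 0: weight = 14, length = 2, mean = 14/2 ≈ 7.000
  cycle 0 → 2 → 0: weight = 13, length = 2, mean = 13/2 ≈ 6.500
  cycle 1 → 0 → 1: weight = 14, length = 2, mean = 14/2 ≈ 7.000
Minimum mean = 1.000, attained e.g. along the cycle 0 → 0 with weight 1 and length 1. So λ(A) = 1/1 = 1.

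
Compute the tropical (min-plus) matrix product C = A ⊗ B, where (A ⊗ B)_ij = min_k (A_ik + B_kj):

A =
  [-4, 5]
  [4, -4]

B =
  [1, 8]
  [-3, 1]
A ⊗ B =
  [-3, 4]
  [-7, -3]

Apply the min-plus product entry-by-entry:
  C[0][0] = min over k of (A[0][0] + B[0][0] = -4 + 1 = -3, A[0][1] + B[1][0] = 5 + -3 = 2) = -3 (attained at k = 0)
  C[0][1] = min over k of (A[0][0] + B[0][1] = -4 + 8 = 4, A[0][1] + B[1][1] = 5 + 1 = 6) = 4 (attained at k = 0)
  C[1][0] = min over k of (A[1][0] + B[0][0] = 4 + 1 = 5, A[1][1] + B[1][0] = -4 + -3 = -7) = -7 (attained at k = 1)
  C[1][1] = min over k of (A[1][0] + B[0][1] = 4 + 8 = 12, A[1][1] + B[1][1] = -4 + 1 = -3) = -3 (attained at k = 1)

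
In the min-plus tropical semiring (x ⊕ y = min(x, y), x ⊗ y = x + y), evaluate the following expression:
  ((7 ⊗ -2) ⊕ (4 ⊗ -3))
((7 ⊗ -2) ⊕ (4 ⊗ -3)) = 1

Expand innermost to outermost. Recall ⊕ takes the minimum of its arguments and ⊗ takes their sum. Working out the expression ((7 ⊗ -2) ⊕ (4 ⊗ -3)) gives 1.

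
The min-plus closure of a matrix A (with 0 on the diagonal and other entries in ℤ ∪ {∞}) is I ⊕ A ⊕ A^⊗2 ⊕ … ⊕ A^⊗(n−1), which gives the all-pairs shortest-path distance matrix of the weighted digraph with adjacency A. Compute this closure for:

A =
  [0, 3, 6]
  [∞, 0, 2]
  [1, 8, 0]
Closure =
  [0, 3, 5]
  [3, 0, 2]
  [1, 4, 0]

This is the Floyd-Warshall all-pairs shortest-path computation. For each intermediate vertex k = 0, 1, …, 2, update dist[i][j] ← min(dist[i][j], dist[i][k] + dist[k][j]). The final matrix gives, for each (i, j), the minimum total weight of any directed path from i to j (possibly empty when i = j).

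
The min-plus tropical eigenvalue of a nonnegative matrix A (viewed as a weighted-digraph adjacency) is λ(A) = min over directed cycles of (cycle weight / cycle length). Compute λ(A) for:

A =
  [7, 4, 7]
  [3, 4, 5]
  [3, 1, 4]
λ(A) = 3

Enumerate directed cycles and compute their means (weight / length). Sample:
  cycle 0 → 0: weight = 7, length = 1, mean = 7/1 ≈ 7.000
  cycle 1 → 1: weight = 4, length = 1, mean = 4/1 ≈ 4.000
  cycle 2 → 2: weight = 4, length = 1, mean = 4/1 ≈ 4.000
  cycle 0 → 1 → 0: weight = 7, length = 2, mean = 7/2 ≈ 3.500
  cycle 0 → 2 → 0: weight = 10, length = 2, mean = 10/2 ≈ 5.000
  cycle 1 → 0 → 1: weight = 7, length = 2, mean = 7/2 ≈ 3.500
Minimum mean = 3.000, attained e.g. along the cycle 1 → 2 → 1 with weight 6 and length 2. So λ(A) = 6/2 = 3.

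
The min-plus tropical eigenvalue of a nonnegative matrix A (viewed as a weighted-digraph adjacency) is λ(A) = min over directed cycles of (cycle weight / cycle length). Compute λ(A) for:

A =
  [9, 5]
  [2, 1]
λ(A) = 1

Enumerate directed cycles and compute their means (weight / length). Sample:
  cycle 0 → 0: weight = 9, length = 1, mean = 9/1 ≈ 9.000
  cycle 1 → 1: weight = 1, length = 1, mean = 1/1 ≈ 1.000
  cycle 0 → 1 → 0: weight = 7, length = 2, mean = 7/2 ≈ 3.500
  cycle 1 → 0 → 1: weight = 7, length = 2, mean = 7/2 ≈ 3.500
Minimum mean = 1.000, attained e.g. along the cycle 1 → 1 with weight 1 and length 1. So λ(A) = 1/1 = 1.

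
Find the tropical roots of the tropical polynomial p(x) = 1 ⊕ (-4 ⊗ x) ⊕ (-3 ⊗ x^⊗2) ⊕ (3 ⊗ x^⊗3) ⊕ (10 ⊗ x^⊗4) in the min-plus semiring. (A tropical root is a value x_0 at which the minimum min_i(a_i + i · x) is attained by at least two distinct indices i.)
Roots: {-7, -6, -1, 5}

Each tropical root is a break point of the lower envelope of the lines y = a_i + i · x (there are 5 lines, with slopes 0, 1, ..., 4). Only the lines that attain the minimum somewhere contribute to roots; other lines are dominated. Here the surviving (envelope) indices are i = 4, i = 3, i = 2, i = 1, i = 0.
Intersections between consecutive envelope lines give the roots: for adjacent envelope indices i < j the intersection is x = (a_i − a_j) / (j − i). Reading off the sorted break points: {-7, -6, -1, 5}.
Verification: at each break x_0, at least two indices attain the minimum of min_i(a_i + i · x_0).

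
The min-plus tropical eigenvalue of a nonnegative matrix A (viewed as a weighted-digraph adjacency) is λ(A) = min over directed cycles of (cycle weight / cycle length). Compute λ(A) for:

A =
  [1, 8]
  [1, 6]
λ(A) = 1

Enumerate directed cycles and compute their means (weight / length). Sample:
  cycle 0 → 0: weight = 1, length = 1, mean = 1/1 ≈ 1.000
  cycle 1 → 1: weight = 6, length = 1, mean = 6/1 ≈ 6.000
  cycle 0 → 1 → 0: weight = 9, length = 2, mean = 9/2 ≈ 4.500
  cycle 1 → 0 → 1: weight = 9, length = 2, mean = 9/2 ≈ 4.500
Minimum mean = 1.000, attained e.g. along the cycle 0 → 0 with weight 1 and length 1. So λ(A) = 1/1 = 1.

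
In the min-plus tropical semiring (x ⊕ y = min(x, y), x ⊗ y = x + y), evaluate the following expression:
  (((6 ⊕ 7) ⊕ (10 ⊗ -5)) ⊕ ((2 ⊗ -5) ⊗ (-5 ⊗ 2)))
(((6 ⊕ 7) ⊕ (10 ⊗ -5)) ⊕ ((2 ⊗ -5) ⊗ (-5 ⊗ 2))) = -6

Expand innermost to outermost. Recall ⊕ takes the minimum of its arguments and ⊗ takes their sum. Working out the expression (((6 ⊕ 7) ⊕ (10 ⊗ -5)) ⊕ ((2 ⊗ -5) ⊗ (-5 ⊗ 2))) gives -6.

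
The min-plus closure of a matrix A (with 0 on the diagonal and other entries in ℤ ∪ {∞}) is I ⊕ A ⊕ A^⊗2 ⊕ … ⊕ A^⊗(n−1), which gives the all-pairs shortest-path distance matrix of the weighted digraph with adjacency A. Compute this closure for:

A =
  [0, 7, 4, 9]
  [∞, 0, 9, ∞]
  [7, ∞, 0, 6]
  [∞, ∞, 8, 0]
Closure =
  [0, 7, 4, 9]
  [16, 0, 9, 15]
  [7, 14, 0, 6]
  [15, 22, 8, 0]

This is the Floyd-Warshall all-pairs shortest-path computation. For each intermediate vertex k = 0, 1, …, 3, update dist[i][j] ← min(dist[i][j], dist[i][k] + dist[k][j]). The final matrix gives, for each (i, j), the minimum total weight of any directed path from i to j (possibly empty when i = j).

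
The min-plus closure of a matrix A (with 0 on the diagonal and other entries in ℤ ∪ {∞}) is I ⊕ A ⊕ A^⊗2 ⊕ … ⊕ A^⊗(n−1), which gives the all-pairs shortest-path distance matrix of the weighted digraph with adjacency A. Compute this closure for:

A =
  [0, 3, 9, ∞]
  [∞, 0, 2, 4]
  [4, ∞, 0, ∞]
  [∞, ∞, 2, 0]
Closure =
  [0, 3, 5, 7]
  [6, 0, 2, 4]
  [4, 7, 0, 11]
  [6, 9, 2, 0]

This is the Floyd-Warshall all-pairs shortest-path computation. For each intermediate vertex k = 0, 1, …, 3, update dist[i][j] ← min(dist[i][j], dist[i][k] + dist[k][j]). The final matrix gives, for each (i, j), the minimum total weight of any directed path from i to j (possibly empty when i = j).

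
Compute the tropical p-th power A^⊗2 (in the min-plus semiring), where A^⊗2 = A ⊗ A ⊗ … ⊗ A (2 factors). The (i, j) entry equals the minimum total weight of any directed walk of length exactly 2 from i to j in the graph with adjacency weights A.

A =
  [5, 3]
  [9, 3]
A^⊗2 =
  [10, 6]
  [12, 6]

Each entry (A^⊗2)_ij equals the minimum over all length-2 walks i = v_0 → v_1 → … → v_2 = j of Σ_t A[v_t][v_{t+1}]. For example, for (i, j) = (0, 1) we minimise over 2 possible intermediate vertex sequences; the minimum is 6, attained along the walk 0 → 1 → 1.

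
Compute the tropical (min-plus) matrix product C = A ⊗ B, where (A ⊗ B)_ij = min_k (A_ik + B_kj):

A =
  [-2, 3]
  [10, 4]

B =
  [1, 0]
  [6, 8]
A ⊗ B =
  [-1, -2]
  [10, 10]

Apply the min-plus product entry-by-entry:
  C[0][0] = min over k of (A[0][0] + B[0][0] = -2 + 1 = -1, A[0][1] + B[1][0] = 3 + 6 = 9) = -1 (attained at k = 0)
  C[0][1] = min over k of (A[0][0] + B[0][1] = -2 + 0 = -2, A[0][1] + B[1][1] = 3 + 8 = 11) = -2 (attained at k = 0)
  C[1][0] = min over k of (A[1][0] + B[0][0] = 10 + 1 = 11, A[1][1] + B[1][0] = 4 + 6 = 10) = 10 (attained at k = 1)
  C[1][1] = min over k of (A[1][0] + B[0][1] = 10 + 0 = 10, A[1][1] + B[1][1] = 4 + 8 = 12) = 10 (attained at k = 0)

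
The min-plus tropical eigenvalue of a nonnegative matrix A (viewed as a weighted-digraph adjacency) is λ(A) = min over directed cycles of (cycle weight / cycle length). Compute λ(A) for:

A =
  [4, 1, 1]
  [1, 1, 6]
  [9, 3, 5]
λ(A) = 1

Enumerate directed cycles and compute their means (weight / length). Sample:
  cycle 0 → 0: weight = 4, length = 1, mean = 4/1 ≈ 4.000
  cycle 1 → 1: weight = 1, length = 1, mean = 1/1 ≈ 1.000
  cycle 2 → 2: weight = 5, length = 1, mean = 5/1 ≈ 5.000
  cycle 0 → 1 → 0: weight = 2, length = 2, mean = 2/2 ≈ 1.000
  cycle 0 → 2 → 0: weight = 10, length = 2, mean = 10/2 ≈ 5.000
  cycle 1 → 0 → 1: weight = 2, length = 2, mean = 2/2 ≈ 1.000
Minimum mean = 1.000, attained e.g. along the cycle 1 → 1 with weight 1 and length 1. So λ(A) = 1/1 = 1.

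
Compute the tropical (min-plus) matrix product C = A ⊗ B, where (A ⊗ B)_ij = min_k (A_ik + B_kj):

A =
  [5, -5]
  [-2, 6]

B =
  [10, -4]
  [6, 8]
A ⊗ B =
  [1, 1]
  [8, -6]

Apply the min-plus product entry-by-entry:
  C[0][0] = min over k of (A[0][0] + B[0][0] = 5 + 10 = 15, A[0][1] + B[1][0] = -5 + 6 = 1) = 1 (attained at k = 1)
  C[0][1] = min over k of (A[0][0] + B[0][1] = 5 + -4 = 1, A[0][1] + B[1][1] = -5 + 8 = 3) = 1 (attained at k = 0)
  C[1][0] = min over k of (A[1][0] + B[0][0] = -2 + 10 = 8, A[1][1] + B[1][0] = 6 + 6 = 12) = 8 (attained at k = 0)
  C[1][1] = min over k of (A[1][0] + B[0][1] = -2 + -4 = -6, A[1][1] + B[1][1] = 6 + 8 = 14) = -6 (attained at k = 0)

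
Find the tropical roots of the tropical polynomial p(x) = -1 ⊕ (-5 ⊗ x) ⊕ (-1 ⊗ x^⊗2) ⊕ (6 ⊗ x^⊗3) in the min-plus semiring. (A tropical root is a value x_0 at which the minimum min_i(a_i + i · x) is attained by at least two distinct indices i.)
Roots: {-7, -4, 4}

Each tropical root is a break point of the lower envelope of the lines y = a_i + i · x (there are 4 lines, with slopes 0, 1, ..., 3). Only the lines that attain the minimum somewhere contribute to roots; other lines are dominated. Here the surviving (envelope) indices are i = 3, i = 2, i = 1, i = 0.
Intersections between consecutive envelope lines give the roots: for adjacent envelope indices i < j the intersection is x = (a_i − a_j) / (j − i). Reading off the sorted break points: {-7, -4, 4}.
Verification: at each break x_0, at least two indices attain the minimum of min_i(a_i + i · x_0).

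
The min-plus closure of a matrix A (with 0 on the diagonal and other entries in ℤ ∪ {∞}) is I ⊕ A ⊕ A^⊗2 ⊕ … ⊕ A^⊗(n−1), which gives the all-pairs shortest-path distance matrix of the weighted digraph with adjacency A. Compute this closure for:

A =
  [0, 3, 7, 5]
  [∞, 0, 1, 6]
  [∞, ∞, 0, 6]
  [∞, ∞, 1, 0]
Closure =
  [0, 3, 4, 5]
  [∞, 0, 1, 6]
  [∞, ∞, 0, 6]
  [∞, ∞, 1, 0]

This is the Floyd-Warshall all-pairs shortest-path computation. For each intermediate vertex k = 0, 1, …, 3, update dist[i][j] ← min(dist[i][j], dist[i][k] + dist[k][j]). The final matrix gives, for each (i, j), the minimum total weight of any directed path from i to j (possibly empty when i = j).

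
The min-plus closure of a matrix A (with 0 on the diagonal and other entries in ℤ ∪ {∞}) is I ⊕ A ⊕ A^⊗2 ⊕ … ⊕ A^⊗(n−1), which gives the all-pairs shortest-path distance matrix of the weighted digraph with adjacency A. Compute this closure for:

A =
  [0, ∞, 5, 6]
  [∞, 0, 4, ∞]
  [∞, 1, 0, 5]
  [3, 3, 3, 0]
Closure =
  [0, 6, 5, 6]
  [12, 0, 4, 9]
  [8, 1, 0, 5]
  [3, 3, 3, 0]

This is the Floyd-Warshall all-pairs shortest-path computation. For each intermediate vertex k = 0, 1, …, 3, update dist[i][j] ← min(dist[i][j], dist[i][k] + dist[k][j]). The final matrix gives, for each (i, j), the minimum total weight of any directed path from i to j (possibly empty when i = j).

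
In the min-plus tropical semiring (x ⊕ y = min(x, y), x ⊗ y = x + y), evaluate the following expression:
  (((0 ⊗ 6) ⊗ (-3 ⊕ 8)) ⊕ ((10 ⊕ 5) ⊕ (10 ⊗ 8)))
(((0 ⊗ 6) ⊗ (-3 ⊕ 8)) ⊕ ((10 ⊕ 5) ⊕ (10 ⊗ 8))) = 3

Expand innermost to outermost. Recall ⊕ takes the minimum of its arguments and ⊗ takes their sum. Working out the expression (((0 ⊗ 6) ⊗ (-3 ⊕ 8)) ⊕ ((10 ⊕ 5) ⊕ (10 ⊗ 8))) gives 3.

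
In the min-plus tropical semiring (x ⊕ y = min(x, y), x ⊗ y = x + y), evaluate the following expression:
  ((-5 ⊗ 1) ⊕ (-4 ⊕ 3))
((-5 ⊗ 1) ⊕ (-4 ⊕ 3)) = -4

Expand innermost to outermost. Recall ⊕ takes the minimum of its arguments and ⊗ takes their sum. Working out the expression ((-5 ⊗ 1) ⊕ (-4 ⊕ 3)) gives -4.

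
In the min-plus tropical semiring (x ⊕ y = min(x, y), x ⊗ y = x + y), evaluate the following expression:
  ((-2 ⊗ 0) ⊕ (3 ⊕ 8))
((-2 ⊗ 0) ⊕ (3 ⊕ 8)) = -2

Expand innermost to outermost. Recall ⊕ takes the minimum of its arguments and ⊗ takes their sum. Working out the expression ((-2 ⊗ 0) ⊕ (3 ⊕ 8)) gives -2.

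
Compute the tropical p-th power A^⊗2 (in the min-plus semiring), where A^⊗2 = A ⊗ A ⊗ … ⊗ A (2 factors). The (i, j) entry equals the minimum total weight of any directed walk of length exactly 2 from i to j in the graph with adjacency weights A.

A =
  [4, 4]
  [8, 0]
A^⊗2 =
  [8, 4]
  [8, 0]

Each entry (A^⊗2)_ij equals the minimum over all length-2 walks i = v_0 → v_1 → … → v_2 = j of Σ_t A[v_t][v_{t+1}]. For example, for (i, j) = (0, 1) we minimise over 2 possible intermediate vertex sequences; the minimum is 4, attained along the walk 0 → 1 → 1.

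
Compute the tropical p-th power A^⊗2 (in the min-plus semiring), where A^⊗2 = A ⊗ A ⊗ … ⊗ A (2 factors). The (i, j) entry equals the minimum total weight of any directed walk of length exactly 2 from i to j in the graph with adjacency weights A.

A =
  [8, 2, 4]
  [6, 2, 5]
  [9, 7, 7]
A^⊗2 =
  [8, 4, 7]
  [8, 4, 7]
  [13, 9, 12]

Each entry (A^⊗2)_ij equals the minimum over all length-2 walks i = v_0 → v_1 → … → v_2 = j of Σ_t A[v_t][v_{t+1}]. For example, for (i, j) = (0, 2) we minimise over 3 possible intermediate vertex sequences; the minimum is 7, attained along the walk 0 → 1 → 2.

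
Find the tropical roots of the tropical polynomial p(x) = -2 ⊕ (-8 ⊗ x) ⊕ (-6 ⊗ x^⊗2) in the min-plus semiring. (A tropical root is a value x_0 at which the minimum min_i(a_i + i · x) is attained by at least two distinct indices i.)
Roots: {-2, 6}

Each tropical root is a break point of the lower envelope of the lines y = a_i + i · x (there are 3 lines, with slopes 0, 1, ..., 2). Only the lines that attain the minimum somewhere contribute to roots; other lines are dominated. Here the surviving (envelope) indices are i = 2, i = 1, i = 0.
Intersections between consecutive envelope lines give the roots: for adjacent envelope indices i < j the intersection is x = (a_i − a_j) / (j − i). Reading off the sorted break points: {-2, 6}.
Verification: at each break x_0, at least two indices attain the minimum of min_i(a_i + i · x_0).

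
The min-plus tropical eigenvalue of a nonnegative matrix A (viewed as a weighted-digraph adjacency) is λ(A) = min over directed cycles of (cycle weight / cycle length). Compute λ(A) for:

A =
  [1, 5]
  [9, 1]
λ(A) = 1

Enumerate directed cycles and compute their means (weight / length). Sample:
  cycle 0 → 0: weight = 1, length = 1, mean = 1/1 ≈ 1.000
  cycle 1 → 1: weight = 1, length = 1, mean = 1/1 ≈ 1.000
  cycle 0 → 1 → 0: weight = 14, length = 2, mean = 14/2 ≈ 7.000
  cycle 1 → 0 → 1: weight = 14, length = 2, mean = 14/2 ≈ 7.000
Minimum mean = 1.000, attained e.g. along the cycle 0 → 0 with weight 1 and length 1. So λ(A) = 1/1 = 1.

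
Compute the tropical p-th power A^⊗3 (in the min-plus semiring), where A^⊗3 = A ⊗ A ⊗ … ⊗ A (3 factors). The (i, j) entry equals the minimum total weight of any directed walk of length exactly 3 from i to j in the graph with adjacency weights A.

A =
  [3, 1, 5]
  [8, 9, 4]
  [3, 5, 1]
A^⊗3 =
  [8, 7, 6]
  [8, 8, 6]
  [5, 5, 3]

Each entry (A^⊗3)_ij equals the minimum over all length-3 walks i = v_0 → v_1 → … → v_3 = j of Σ_t A[v_t][v_{t+1}]. For example, for (i, j) = (0, 2) we minimise over 9 possible intermediate vertex sequences; the minimum is 6, attained along the walk 0 → 1 → 2 → 2.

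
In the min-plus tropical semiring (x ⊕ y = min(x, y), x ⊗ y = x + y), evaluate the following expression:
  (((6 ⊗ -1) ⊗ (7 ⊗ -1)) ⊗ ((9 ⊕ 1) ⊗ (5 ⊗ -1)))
(((6 ⊗ -1) ⊗ (7 ⊗ -1)) ⊗ ((9 ⊕ 1) ⊗ (5 ⊗ -1))) = 16

Expand innermost to outermost. Recall ⊕ takes the minimum of its arguments and ⊗ takes their sum. Working out the expression (((6 ⊗ -1) ⊗ (7 ⊗ -1)) ⊗ ((9 ⊕ 1) ⊗ (5 ⊗ -1))) gives 16.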